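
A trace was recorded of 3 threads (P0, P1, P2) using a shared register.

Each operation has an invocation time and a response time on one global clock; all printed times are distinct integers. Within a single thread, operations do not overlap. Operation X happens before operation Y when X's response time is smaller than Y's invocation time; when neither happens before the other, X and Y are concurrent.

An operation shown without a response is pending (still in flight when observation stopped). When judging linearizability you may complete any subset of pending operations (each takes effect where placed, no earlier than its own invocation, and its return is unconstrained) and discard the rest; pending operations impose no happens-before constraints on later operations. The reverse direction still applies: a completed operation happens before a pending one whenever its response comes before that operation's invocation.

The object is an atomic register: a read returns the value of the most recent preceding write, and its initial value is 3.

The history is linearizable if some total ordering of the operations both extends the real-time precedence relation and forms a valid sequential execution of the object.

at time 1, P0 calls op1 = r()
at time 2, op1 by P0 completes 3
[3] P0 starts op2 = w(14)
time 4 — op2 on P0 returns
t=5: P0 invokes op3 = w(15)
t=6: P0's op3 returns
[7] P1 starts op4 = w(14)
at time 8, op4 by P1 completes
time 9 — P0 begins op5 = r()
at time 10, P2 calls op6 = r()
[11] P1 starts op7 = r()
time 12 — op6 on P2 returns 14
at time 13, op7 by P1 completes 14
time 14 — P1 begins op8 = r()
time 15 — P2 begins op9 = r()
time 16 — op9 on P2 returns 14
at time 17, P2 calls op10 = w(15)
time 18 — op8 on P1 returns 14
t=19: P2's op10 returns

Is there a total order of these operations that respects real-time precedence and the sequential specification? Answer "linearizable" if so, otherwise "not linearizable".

linearizable

a witness: op1, op2, op3, op4, op5, op6, op7, op8, op9, op10
1. op1 r() → 3, leaving value 3
2. op2 w(14), leaving value 14
3. op3 w(15), leaving value 15
4. op4 w(14), leaving value 14
5. op5 r() (pending, included), leaving value 14
6. op6 r() → 14, leaving value 14
7. op7 r() → 14, leaving value 14
8. op8 r() → 14, leaving value 14
9. op9 r() → 14, leaving value 14
10. op10 w(15), leaving value 15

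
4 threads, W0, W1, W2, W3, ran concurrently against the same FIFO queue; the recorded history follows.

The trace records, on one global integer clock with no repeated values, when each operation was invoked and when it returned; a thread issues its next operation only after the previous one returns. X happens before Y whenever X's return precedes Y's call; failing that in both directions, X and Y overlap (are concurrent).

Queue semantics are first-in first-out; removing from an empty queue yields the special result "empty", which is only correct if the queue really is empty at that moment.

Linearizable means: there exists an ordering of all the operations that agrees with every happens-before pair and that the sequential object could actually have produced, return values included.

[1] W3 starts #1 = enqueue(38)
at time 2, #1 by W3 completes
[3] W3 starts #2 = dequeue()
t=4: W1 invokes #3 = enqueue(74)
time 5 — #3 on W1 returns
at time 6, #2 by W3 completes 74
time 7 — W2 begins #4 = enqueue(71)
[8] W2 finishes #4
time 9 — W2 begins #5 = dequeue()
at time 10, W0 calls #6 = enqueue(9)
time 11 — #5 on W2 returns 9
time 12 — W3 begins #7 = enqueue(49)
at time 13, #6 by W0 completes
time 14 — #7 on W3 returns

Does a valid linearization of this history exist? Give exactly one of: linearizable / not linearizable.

through event 5 a valid linearization exists; event 6 (#2 responding at time 6) ends that
checked exhaustively: 2 real-time-consistent orders of 3 completed operations, zero legal FIFO queue replays
for example #1, #2, #3 fails at step 2: #2 dequeue() → 74 is not legal there
for example #1, #3, #2 fails at step 3: #2 dequeue() → 74 is not legal there

not linearizable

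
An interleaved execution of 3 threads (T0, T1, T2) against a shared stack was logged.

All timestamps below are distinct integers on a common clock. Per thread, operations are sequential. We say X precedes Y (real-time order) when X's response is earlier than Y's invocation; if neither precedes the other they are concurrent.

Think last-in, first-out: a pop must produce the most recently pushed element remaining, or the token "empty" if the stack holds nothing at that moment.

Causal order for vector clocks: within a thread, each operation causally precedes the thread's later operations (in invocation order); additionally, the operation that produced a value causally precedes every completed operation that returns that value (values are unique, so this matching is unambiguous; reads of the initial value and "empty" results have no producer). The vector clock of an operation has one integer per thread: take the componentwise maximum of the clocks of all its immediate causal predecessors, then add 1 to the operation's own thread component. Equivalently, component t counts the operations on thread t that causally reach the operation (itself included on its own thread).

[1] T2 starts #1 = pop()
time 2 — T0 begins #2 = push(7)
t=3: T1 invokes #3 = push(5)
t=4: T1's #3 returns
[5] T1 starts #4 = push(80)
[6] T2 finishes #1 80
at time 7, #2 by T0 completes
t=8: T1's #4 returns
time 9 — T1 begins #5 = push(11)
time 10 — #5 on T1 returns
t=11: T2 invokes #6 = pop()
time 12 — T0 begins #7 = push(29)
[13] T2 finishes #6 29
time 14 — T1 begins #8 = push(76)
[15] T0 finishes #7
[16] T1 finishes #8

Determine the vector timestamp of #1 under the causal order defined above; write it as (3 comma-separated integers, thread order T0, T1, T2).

(0, 2, 1)

no predecessors for #3 (invoked 3): T1 increments from zero → (0, 1, 0)
no predecessors for #2 (invoked 2): T0 increments from zero → (1, 0, 0)
VC(#4, invoked at 5): max of VC(#3)=(0, 1, 0), then +1 on thread T1 → (0, 2, 0)
VC(#7, invoked at 12): max of VC(#2)=(1, 0, 0), then +1 on thread T0 → (2, 0, 0)
VC(#1, invoked at 1): max of VC(#4)=(0, 2, 0), then +1 on thread T2 → (0, 2, 1)
VC(#5, invoked at 9): max of VC(#4)=(0, 2, 0), then +1 on thread T1 → (0, 3, 0)
VC(#8, invoked at 14): max of VC(#5)=(0, 3, 0), then +1 on thread T1 → (0, 4, 0)
VC(#6, invoked at 11): max of VC(#1)=(0, 2, 1), VC(#7)=(2, 0, 0), then +1 on thread T2 → (2, 2, 2)
target: VC(#1) = (0, 2, 1)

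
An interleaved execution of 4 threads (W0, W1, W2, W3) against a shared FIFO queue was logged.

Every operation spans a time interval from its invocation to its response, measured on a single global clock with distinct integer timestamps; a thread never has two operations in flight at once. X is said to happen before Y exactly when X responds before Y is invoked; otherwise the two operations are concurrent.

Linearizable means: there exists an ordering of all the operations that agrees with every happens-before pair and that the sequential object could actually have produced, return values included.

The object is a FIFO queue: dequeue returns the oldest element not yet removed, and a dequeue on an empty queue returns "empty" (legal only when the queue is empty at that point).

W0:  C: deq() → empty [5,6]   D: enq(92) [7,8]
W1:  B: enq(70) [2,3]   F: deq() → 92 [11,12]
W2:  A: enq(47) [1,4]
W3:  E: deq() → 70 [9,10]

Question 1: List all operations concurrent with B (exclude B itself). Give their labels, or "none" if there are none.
Answer: A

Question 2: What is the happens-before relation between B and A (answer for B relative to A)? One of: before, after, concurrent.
Answer: concurrent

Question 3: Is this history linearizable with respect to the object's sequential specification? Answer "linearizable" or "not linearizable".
not linearizable

already the first 6 events (up to C's response at time 6) admit no linearization; the first 5 still do
the 3 completed operations admit 2 real-time orders; each fails the FIFO queue replay
sample order A, B, C stalls at step 3 — C deq() → empty has no legal effect
sample order B, A, C stalls at step 3 — C deq() → empty has no legal effect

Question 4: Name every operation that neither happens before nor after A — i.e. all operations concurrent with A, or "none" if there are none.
Answer: B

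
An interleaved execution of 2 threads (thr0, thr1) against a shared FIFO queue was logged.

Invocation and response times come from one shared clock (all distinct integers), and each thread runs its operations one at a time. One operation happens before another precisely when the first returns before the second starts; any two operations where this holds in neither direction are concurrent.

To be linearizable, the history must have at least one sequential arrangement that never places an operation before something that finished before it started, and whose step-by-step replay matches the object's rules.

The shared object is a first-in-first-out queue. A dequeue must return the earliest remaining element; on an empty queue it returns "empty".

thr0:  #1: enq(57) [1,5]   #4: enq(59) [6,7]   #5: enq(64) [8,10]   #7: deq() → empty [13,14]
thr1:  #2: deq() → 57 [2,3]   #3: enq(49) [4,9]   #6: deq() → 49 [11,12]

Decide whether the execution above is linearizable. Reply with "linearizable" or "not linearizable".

not linearizable

already the first 14 events (up to #7's response at time 14) admit no linearization; the first 13 still do
every one of the 7 real-time-consistent orders over 7 completed FIFO queue ops fails the sequential spec
take #1, #2, #3, #4, #5, #6, #7: step 7 already fails, because #7 deq() → empty cannot occur there
take #1, #2, #4, #3, #5, #6, #7: step 6 already fails, because #6 deq() → 49 cannot occur there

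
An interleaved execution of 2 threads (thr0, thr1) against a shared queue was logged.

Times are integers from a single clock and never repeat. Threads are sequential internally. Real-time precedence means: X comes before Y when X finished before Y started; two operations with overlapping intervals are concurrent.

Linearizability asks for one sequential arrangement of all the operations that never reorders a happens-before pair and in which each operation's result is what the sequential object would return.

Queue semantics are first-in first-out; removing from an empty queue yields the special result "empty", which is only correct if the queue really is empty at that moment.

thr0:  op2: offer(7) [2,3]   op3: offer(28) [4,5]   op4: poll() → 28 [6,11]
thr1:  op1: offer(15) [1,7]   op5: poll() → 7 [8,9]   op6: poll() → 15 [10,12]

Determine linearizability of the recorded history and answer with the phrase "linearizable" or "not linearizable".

linearizable

a witness: op2, op1, op3, op5, op6, op4
after step 1 (op2 offer(7)): queue <7>
after step 2 (op1 offer(15)): queue <7,15>
after step 3 (op3 offer(28)): queue <7,15,28>
after step 4 (op5 poll() → 7): queue <15,28>
after step 5 (op6 poll() → 15): queue <28>
after step 6 (op4 poll() → 28): queue <>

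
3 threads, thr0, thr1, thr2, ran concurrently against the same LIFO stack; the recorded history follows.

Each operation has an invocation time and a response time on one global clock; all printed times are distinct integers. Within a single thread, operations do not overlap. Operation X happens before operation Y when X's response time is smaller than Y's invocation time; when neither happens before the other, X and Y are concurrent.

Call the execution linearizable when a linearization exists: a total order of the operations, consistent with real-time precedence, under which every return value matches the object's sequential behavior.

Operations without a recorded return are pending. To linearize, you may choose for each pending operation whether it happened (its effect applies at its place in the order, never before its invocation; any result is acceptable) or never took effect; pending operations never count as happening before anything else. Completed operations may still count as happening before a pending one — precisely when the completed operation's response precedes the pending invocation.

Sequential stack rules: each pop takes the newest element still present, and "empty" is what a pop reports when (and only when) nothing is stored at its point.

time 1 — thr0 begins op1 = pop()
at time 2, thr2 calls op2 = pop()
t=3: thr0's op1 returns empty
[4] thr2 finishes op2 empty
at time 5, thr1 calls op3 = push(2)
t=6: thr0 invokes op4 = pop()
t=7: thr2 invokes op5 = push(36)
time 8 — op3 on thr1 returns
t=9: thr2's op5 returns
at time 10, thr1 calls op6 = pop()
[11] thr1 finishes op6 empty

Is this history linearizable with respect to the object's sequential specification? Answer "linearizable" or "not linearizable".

already the first 11 events (up to op6's response at time 11) admit no linearization; the first 10 still do
5 completed operations, 4 real-time-consistent orders — every LIFO stack replay fails
include/drop combinations of the 1 pending operation (op4) were all tried; none helps
for example op1, op2, op3, op5, op6 (pending dropped) fails at step 5: op6 pop() → empty is not legal there
for example op1, op2, op5, op3, op6 (pending dropped) fails at step 5: op6 pop() → empty is not legal there

not linearizable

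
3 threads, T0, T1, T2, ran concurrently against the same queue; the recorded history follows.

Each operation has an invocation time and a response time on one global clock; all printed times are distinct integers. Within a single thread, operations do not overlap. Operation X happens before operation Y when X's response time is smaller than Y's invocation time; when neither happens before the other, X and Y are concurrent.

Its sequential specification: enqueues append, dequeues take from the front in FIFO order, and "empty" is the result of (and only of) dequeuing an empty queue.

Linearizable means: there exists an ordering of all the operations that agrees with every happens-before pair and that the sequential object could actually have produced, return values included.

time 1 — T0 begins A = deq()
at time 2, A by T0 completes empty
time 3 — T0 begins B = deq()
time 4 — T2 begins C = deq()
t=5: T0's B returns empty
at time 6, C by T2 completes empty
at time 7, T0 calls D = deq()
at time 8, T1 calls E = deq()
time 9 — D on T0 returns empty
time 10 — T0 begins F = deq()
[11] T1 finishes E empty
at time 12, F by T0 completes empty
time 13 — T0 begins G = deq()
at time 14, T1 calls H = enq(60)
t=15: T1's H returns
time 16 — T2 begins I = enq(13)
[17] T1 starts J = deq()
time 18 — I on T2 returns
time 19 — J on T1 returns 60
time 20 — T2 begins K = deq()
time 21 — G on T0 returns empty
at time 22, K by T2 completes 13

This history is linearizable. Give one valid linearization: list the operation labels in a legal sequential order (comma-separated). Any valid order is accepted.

A, B, C, D, E, F, G, H, I, J, K

after step 1 (A deq() → empty): queue <>
after step 2 (B deq() → empty): queue <>
after step 3 (C deq() → empty): queue <>
after step 4 (D deq() → empty): queue <>
after step 5 (E deq() → empty): queue <>
after step 6 (F deq() → empty): queue <>
after step 7 (G deq() → empty): queue <>
after step 8 (H enq(60)): queue <60>
after step 9 (I enq(13)): queue <60,13>
after step 10 (J deq() → 60): queue <13>
after step 11 (K deq() → 13): queue <>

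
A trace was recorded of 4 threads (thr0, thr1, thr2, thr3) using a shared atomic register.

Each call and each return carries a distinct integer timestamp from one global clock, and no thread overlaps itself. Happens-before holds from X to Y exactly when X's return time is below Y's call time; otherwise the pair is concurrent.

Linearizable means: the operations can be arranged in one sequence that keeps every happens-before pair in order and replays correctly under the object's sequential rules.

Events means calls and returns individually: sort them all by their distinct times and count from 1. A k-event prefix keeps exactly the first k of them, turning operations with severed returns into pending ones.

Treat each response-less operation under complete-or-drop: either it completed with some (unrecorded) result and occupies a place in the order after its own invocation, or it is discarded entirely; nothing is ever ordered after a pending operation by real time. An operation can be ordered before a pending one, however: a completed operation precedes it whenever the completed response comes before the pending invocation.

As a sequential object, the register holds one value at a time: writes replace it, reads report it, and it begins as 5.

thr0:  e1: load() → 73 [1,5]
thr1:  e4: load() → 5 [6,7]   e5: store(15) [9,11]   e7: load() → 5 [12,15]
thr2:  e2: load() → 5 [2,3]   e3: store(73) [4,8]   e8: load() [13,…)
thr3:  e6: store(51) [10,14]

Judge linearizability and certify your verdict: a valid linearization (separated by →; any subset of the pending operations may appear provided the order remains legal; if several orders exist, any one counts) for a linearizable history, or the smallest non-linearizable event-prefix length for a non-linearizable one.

already the first 7 events (up to e4's response at time 7) admit no linearization; the first 6 still do
the 3 completed operations admit 2 real-time orders; each fails the atomic register replay
completion choices over the 1 pending operation (e3) were checked; none helps
for example e1, e2, e4 (pending dropped) fails at step 1: e1 load() → 73 is not legal there
for example e2, e1, e4 (pending dropped) fails at step 2: e1 load() → 73 is not legal there

not linearizable — minimal violating prefix: 7 events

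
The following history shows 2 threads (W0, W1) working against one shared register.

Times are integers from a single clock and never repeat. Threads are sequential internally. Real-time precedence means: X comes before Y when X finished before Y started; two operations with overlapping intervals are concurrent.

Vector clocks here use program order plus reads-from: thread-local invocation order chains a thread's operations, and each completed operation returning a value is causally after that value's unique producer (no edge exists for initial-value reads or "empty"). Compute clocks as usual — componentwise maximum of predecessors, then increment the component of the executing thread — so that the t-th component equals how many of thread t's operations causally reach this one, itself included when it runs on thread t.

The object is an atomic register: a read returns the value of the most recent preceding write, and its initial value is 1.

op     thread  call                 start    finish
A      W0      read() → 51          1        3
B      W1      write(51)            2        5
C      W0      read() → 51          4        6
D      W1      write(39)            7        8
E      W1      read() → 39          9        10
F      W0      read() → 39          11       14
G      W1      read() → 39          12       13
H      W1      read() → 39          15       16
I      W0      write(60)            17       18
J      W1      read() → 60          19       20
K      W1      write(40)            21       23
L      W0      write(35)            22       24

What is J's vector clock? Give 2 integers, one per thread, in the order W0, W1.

(4, 6)

VC(B, invoked at 2): no causal predecessors; +1 on W1 → (0, 1)
VC(D, invoked at 7): max of VC(B)=(0, 1), then +1 on thread W1 → (0, 2)
VC(A, invoked at 1): max of VC(B)=(0, 1), then +1 on thread W0 → (1, 1)
VC(E, invoked at 9): max of VC(D)=(0, 2), then +1 on thread W1 → (0, 3)
VC(C, invoked at 4): max of VC(A)=(1, 1), VC(B)=(0, 1), then +1 on thread W0 → (2, 1)
VC(G, invoked at 12): max of VC(D)=(0, 2), VC(E)=(0, 3), then +1 on thread W1 → (0, 4)
VC(H, invoked at 15): max of VC(D)=(0, 2), VC(G)=(0, 4), then +1 on thread W1 → (0, 5)
VC(F, invoked at 11): max of VC(C)=(2, 1), VC(D)=(0, 2), then +1 on thread W0 → (3, 2)
VC(I, invoked at 17): max of VC(F)=(3, 2), then +1 on thread W0 → (4, 2)
VC(L, invoked at 22): max of VC(I)=(4, 2), then +1 on thread W0 → (5, 2)
VC(J, invoked at 19): max of VC(H)=(0, 5), VC(I)=(4, 2), then +1 on thread W1 → (4, 6)
VC(K, invoked at 21): max of VC(J)=(4, 6), then +1 on thread W1 → (4, 7)
target: VC(J) = (4, 6)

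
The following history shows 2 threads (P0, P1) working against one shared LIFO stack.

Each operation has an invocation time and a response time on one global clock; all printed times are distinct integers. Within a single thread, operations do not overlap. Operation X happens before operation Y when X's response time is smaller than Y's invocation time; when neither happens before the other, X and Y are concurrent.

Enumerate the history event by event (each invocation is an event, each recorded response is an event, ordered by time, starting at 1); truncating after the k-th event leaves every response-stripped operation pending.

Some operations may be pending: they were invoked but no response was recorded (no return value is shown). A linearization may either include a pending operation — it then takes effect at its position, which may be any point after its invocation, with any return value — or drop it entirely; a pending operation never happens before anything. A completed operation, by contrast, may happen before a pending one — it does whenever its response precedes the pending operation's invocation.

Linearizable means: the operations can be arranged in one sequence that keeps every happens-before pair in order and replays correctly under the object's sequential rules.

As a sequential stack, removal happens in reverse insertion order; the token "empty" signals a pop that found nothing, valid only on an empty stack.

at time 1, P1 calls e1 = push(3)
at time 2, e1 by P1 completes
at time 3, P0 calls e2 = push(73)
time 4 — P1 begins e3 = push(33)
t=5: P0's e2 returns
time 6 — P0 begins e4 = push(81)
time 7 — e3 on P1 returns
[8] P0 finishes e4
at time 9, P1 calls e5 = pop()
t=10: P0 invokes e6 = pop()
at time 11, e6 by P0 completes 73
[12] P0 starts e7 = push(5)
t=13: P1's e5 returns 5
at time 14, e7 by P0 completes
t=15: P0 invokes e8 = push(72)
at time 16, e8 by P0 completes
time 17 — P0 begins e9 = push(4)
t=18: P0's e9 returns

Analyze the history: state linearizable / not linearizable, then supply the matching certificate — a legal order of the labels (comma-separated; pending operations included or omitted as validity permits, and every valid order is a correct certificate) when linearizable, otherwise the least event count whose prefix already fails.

not linearizable — minimal violating prefix: 13 events

prefix check: 1..12 passes, 1..13 fails once e5's time-13 response joins
all 6 real-time-respecting orders fail — 6 completed LIFO stack operations, no legal replay
completion choices over the 1 pending operation (e7) were checked; none helps
sample order e1, e2, e3, e4, e5, e6 (pending dropped) stalls at step 5 — e5 pop() → 5 has no legal effect
sample order e1, e2, e3, e4, e6, e5 (pending dropped) stalls at step 5 — e6 pop() → 73 has no legal effect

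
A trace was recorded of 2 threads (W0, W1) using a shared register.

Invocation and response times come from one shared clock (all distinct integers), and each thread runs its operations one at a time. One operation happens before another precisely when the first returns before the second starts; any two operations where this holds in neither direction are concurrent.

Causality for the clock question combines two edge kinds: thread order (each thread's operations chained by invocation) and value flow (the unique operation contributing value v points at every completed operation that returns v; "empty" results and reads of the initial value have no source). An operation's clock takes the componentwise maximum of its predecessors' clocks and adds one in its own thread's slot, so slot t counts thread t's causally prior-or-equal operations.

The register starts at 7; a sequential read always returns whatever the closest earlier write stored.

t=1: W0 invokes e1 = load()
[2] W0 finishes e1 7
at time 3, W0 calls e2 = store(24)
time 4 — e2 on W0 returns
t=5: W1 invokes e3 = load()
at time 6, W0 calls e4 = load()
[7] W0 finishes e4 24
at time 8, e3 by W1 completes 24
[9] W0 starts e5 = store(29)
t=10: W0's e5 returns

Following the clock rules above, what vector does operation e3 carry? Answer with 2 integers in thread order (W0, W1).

(2, 1)

e1, invoked 1, has no incoming edges; only W0's bump applies → (1, 0)
e2, invoked 3, takes VC(e1)=(1, 0) under max, adds 1 for W0 → (2, 0)
e3, invoked 5, takes VC(e2)=(2, 0) under max, adds 1 for W1 → (2, 1)
e4, invoked 6, takes VC(e2)=(2, 0) under max, adds 1 for W0 → (3, 0)
e5, invoked 9, takes VC(e4)=(3, 0) under max, adds 1 for W0 → (4, 0)
target: VC(e3) = (2, 1)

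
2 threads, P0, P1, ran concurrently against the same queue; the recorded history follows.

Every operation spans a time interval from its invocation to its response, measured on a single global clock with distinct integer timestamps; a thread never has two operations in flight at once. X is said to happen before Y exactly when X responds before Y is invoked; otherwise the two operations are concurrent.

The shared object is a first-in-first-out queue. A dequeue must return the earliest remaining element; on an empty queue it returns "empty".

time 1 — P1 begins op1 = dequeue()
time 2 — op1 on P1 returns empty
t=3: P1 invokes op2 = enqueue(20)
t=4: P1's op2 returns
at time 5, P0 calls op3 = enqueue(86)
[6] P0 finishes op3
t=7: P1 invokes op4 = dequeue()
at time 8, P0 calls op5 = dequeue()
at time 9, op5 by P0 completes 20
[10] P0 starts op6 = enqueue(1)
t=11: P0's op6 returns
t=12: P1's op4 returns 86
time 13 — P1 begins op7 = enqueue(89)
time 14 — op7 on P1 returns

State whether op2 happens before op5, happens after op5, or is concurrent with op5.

op2 spans [3,4], op5 spans [8,9]
resp(op2)=4 < inv(op5)=8

before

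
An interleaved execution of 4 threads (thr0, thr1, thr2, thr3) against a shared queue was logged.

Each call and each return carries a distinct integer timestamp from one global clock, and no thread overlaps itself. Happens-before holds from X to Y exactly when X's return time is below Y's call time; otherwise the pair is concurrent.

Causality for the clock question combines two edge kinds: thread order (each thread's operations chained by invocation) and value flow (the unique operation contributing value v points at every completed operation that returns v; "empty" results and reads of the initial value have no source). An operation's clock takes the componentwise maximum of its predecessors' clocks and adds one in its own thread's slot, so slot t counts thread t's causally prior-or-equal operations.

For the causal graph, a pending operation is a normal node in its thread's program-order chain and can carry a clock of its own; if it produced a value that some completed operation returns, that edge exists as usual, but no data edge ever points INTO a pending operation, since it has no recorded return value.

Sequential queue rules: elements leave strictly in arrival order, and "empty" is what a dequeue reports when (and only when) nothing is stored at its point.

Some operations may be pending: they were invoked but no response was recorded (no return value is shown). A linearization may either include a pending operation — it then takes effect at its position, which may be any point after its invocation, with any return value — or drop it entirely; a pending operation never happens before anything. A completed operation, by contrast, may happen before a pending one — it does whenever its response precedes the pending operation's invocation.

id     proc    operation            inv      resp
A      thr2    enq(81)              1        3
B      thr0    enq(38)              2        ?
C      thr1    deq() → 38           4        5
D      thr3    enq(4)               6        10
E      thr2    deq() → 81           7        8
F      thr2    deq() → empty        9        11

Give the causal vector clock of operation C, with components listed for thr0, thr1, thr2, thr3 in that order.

D (invocation 6): nothing precedes it; thr3's component alone gives (0, 0, 0, 1)
A (invocation 1): nothing precedes it; thr2's component alone gives (0, 0, 1, 0)
B (invocation 2): nothing precedes it; thr0's component alone gives (1, 0, 0, 0)
E, invoked 7, takes VC(A)=(0, 0, 1, 0) under max, adds 1 for thr2 → (0, 0, 2, 0)
C, invoked 4, takes VC(B)=(1, 0, 0, 0) under max, adds 1 for thr1 → (1, 1, 0, 0)
F, invoked 9, takes VC(E)=(0, 0, 2, 0) under max, adds 1 for thr2 → (0, 0, 3, 0)
target: VC(C) = (1, 1, 0, 0)

(1, 1, 0, 0)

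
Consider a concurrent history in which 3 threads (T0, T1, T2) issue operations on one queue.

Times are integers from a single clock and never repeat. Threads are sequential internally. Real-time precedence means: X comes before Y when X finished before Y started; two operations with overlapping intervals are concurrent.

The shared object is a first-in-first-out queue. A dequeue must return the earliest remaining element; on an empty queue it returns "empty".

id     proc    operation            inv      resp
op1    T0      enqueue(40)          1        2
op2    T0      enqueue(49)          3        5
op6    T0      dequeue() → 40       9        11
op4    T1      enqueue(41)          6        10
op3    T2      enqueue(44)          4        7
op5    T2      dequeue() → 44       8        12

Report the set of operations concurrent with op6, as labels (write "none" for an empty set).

op6 spans [9,11]; an op avoiding the whole window 9..11 is ordered, any other is concurrent
op1 [1,2]: before
op2 [3,5]: before
op3 [4,7]: before
op4 [6,10]: concurrent
op5 [8,12]: concurrent

op4, op5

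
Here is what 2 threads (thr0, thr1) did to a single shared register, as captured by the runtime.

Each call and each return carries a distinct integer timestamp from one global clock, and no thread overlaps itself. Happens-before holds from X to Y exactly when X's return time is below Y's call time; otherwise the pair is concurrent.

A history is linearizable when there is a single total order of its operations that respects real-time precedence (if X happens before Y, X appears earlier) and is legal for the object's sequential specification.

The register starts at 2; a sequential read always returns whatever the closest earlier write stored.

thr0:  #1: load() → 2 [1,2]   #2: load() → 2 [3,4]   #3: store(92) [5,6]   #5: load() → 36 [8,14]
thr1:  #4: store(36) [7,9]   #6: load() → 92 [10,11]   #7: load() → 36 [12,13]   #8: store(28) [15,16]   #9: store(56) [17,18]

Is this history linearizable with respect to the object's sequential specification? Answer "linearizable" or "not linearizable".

cut after 10 events: linearizable; cut after 11 events (#6 responds, time 11): not linearizable
a single order respects real time; the 5 completed register operations fail replay along it
no completion choice of the 1 pending operation (#5) rescues it — every subset was tried
take #1, #2, #3, #4, #6 (pending dropped): step 5 already fails, because #6 load() → 92 cannot occur there

not linearizable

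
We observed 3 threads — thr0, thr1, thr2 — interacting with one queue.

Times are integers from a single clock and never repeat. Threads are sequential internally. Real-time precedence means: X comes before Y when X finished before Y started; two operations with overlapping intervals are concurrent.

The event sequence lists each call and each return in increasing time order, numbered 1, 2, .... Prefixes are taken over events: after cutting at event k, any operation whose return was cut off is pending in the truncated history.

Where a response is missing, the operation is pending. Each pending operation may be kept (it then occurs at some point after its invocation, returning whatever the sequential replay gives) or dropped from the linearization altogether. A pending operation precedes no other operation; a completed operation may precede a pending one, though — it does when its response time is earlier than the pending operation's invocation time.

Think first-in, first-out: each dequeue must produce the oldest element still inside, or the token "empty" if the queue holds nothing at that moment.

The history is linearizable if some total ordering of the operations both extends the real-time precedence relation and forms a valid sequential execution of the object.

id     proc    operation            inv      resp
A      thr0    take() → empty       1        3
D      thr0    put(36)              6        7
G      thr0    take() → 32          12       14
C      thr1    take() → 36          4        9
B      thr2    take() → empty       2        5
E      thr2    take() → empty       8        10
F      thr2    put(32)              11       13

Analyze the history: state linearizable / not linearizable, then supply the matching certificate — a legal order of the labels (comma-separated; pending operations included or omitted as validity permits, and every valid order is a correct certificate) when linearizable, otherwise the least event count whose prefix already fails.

linearizable — witness: A, B, D, C, E, F, G

step 1: A take() → empty — queue <>
step 2: B take() → empty — queue <>
step 3: D put(36) — queue <36>
step 4: C take() → 36 — queue <>
step 5: E take() → empty — queue <>
step 6: F put(32) — queue <32>
step 7: G take() → 32 — queue <>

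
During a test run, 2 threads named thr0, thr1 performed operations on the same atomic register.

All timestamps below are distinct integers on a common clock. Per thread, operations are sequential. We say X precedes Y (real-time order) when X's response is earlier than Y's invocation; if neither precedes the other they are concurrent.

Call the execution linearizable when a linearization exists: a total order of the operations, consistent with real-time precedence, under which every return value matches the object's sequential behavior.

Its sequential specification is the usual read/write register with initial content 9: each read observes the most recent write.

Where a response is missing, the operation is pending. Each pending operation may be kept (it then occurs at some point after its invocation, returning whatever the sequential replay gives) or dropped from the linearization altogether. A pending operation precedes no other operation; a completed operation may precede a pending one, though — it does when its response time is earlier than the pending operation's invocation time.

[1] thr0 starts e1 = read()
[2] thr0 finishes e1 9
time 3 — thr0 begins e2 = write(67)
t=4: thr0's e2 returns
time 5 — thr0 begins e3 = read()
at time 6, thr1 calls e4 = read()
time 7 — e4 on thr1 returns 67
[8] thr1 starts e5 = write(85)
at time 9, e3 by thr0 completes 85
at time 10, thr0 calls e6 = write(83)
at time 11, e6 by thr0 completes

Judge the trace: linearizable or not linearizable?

a witness: e1, e2, e4, e5, e3, e6
step 1: e1 read() → 9 — value 9
step 2: e2 write(67) — value 67
step 3: e4 read() → 67 — value 67
step 4: e5 write(85) (pending, included) — value 85
step 5: e3 read() → 85 — value 85
step 6: e6 write(83) — value 83

linearizable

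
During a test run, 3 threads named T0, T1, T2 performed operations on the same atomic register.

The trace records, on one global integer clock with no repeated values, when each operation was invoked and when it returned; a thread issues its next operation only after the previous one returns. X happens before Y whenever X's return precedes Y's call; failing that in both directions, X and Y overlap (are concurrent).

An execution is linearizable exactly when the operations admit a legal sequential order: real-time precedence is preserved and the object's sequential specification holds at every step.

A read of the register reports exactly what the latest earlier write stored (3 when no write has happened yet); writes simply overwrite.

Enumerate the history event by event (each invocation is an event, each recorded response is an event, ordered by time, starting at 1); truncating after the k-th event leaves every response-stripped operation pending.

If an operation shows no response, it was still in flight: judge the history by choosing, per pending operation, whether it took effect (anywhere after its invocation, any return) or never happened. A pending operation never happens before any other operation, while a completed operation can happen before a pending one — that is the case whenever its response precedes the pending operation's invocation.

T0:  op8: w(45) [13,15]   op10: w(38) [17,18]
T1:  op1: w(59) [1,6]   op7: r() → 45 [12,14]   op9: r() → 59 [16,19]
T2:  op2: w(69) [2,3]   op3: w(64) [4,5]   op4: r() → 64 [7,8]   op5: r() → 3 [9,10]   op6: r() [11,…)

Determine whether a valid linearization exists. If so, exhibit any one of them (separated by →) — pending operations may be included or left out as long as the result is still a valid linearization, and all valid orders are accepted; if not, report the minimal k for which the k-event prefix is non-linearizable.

the violation lands at event 10, op5's response at time 10: events 1..9 linearize, events 1..10 do not
5 completed operations, 3 real-time-consistent orders — every atomic register replay fails
sample order op1, op2, op3, op4, op5 stalls at step 5 — op5 r() → 3 has no legal effect
sample order op2, op1, op3, op4, op5 stalls at step 5 — op5 r() → 3 has no legal effect

not linearizable — minimal violating prefix: 10 events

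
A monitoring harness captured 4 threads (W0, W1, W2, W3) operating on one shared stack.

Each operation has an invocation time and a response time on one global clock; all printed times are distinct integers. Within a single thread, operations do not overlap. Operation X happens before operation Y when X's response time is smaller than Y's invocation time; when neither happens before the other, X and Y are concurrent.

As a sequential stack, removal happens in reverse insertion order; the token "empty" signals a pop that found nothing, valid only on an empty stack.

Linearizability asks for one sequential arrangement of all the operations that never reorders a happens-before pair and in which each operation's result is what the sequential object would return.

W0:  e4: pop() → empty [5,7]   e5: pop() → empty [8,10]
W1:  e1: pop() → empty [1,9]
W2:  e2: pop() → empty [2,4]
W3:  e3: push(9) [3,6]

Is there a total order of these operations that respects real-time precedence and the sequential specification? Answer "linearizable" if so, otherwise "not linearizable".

not linearizable

the violation lands at event 10, e5's response at time 10: events 1..9 linearize, events 1..10 do not
the 5 completed operations admit 15 real-time orders; each fails the stack replay
sample order e1, e2, e3, e4, e5 stalls at step 4 — e4 pop() → empty has no legal effect
sample order e1, e2, e4, e3, e5 stalls at step 5 — e5 pop() → empty has no legal effect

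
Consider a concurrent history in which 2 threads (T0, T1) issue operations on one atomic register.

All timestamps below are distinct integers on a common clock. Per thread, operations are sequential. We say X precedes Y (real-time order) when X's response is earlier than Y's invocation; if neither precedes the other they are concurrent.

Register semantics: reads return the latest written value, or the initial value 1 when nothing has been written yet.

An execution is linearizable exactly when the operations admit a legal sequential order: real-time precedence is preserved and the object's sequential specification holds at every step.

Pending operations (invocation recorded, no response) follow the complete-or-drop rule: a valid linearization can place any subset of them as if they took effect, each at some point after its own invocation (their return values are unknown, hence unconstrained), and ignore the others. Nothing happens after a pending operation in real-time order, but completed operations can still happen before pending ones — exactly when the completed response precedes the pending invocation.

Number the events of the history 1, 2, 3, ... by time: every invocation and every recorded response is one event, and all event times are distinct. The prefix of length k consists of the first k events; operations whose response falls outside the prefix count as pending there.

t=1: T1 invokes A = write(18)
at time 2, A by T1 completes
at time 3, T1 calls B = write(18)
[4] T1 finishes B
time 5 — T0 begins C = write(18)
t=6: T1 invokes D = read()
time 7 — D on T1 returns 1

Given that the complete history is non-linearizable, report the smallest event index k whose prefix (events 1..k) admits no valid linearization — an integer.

events 1..6 are linearizable; a witness order is A, B:
step 1: A write(18) — value 18
step 2: B write(18) — value 18
once event 7 joins (D's response, time 7), exhaustive search finds no witness
including or dropping the 1 pending operation (C) in any combination fails
for example A, B, D (pending dropped) fails at step 3: D read() → 1 is not legal there

7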